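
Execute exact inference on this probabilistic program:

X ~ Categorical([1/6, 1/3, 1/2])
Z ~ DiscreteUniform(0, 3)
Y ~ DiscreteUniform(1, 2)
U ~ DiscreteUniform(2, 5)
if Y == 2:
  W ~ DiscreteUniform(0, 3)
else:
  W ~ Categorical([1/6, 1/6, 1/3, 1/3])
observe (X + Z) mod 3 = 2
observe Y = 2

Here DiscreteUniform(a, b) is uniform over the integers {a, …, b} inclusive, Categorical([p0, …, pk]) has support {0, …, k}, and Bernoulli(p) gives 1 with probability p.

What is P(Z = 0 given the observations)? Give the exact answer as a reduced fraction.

Enumerate traces; 64 have nonzero weight after conditioning:
  (X=0, Z=2, Y=2, U=2, W=0) weight 1/768
  (X=0, Z=2, Y=2, U=2, W=1) weight 1/768
  (X=0, Z=2, Y=2, U=2, W=2) weight 1/768
  (X=0, Z=2, Y=2, U=2, W=3) weight 1/768
  (X=0, Z=2, Y=2, U=3, W=0) weight 1/768
  (X=0, Z=2, Y=2, U=3, W=1) weight 1/768
  (X=0, Z=2, Y=2, U=3, W=2) weight 1/768
  (X=0, Z=2, Y=2, U=3, W=3) weight 1/768
  (X=1, Z=1, Y=2, U=2, W=0) weight 1/384
  (X=2, Z=0, Y=2, U=2, W=0) weight 1/256
  … 54 more
Group by Z:
  weight(Z=0) = 1/16
  weight(Z=1) = 1/24
  weight(Z=2) = 1/48
  weight(Z=3) = 1/16
Total weight = 1/16 + 1/24 + 1/48 + 1/16 = 3/16
P(Z=0 | obs) = 1/16 / 3/16 = 1/3
P(Z=1 | obs) = 1/24 / 3/16 = 2/9
P(Z=2 | obs) = 1/48 / 3/16 = 1/9
P(Z=3 | obs) = 1/16 / 3/16 = 1/3

P(Z = 0 | obs) = 1/3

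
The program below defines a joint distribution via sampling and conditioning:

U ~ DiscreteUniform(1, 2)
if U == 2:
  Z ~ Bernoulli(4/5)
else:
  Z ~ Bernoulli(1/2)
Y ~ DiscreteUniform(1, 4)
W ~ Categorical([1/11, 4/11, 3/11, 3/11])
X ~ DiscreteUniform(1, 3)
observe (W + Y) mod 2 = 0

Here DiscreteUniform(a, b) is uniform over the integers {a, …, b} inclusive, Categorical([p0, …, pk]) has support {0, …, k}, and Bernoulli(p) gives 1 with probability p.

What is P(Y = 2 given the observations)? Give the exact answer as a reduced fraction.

Enumerate traces; 96 have nonzero weight after conditioning:
  (U=1, Z=0, Y=1, W=1, X=1) weight 1/132
  (U=1, Z=0, Y=1, W=1, X=2) weight 1/132
  (U=1, Z=0, Y=1, W=1, X=3) weight 1/132
  (U=1, Z=0, Y=1, W=3, X=1) weight 1/176
  (U=1, Z=0, Y=1, W=3, X=2) weight 1/176
  (U=1, Z=0, Y=1, W=3, X=3) weight 1/176
  (U=1, Z=0, Y=2, W=0, X=1) weight 1/528
  (U=1, Z=0, Y=2, W=0, X=2) weight 1/528
  (U=1, Z=0, Y=3, W=1, X=1) weight 1/132
  (U=1, Z=0, Y=4, W=0, X=1) weight 1/528
  … 86 more
Group by Y:
  weight(Y=1) = 7/44
  weight(Y=2) = 1/11
  weight(Y=3) = 7/44
  weight(Y=4) = 1/11
Total weight = 7/44 + 1/11 + 7/44 + 1/11 = 1/2
P(Y=1 | obs) = 7/44 / 1/2 = 7/22
P(Y=2 | obs) = 1/11 / 1/2 = 2/11
P(Y=3 | obs) = 7/44 / 1/2 = 7/22
P(Y=4 | obs) = 1/11 / 1/2 = 2/11

P(Y = 2 | obs) = 2/11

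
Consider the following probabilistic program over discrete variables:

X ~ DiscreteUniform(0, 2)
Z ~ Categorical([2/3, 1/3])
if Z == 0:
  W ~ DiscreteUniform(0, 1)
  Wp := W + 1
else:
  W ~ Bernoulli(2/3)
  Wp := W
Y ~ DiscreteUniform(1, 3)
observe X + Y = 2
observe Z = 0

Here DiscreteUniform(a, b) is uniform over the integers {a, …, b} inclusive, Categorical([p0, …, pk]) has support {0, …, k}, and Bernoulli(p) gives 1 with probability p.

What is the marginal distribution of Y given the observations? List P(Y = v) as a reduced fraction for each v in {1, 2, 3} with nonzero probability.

P(Y=1) = 1/2, P(Y=2) = 1/2

Enumerate traces; 4 have nonzero weight after conditioning:
  (X=0, Z=0, W=0, Y=2) weight 1/27
  (X=0, Z=0, W=1, Y=2) weight 1/27
  (X=1, Z=0, W=0, Y=1) weight 1/27
  (X=1, Z=0, W=1, Y=1) weight 1/27
Group by Y:
  weight(Y=1) = 2/27
  weight(Y=2) = 2/27
Total weight = 2/27 + 2/27 = 4/27
P(Y=1 | obs) = 2/27 / 4/27 = 1/2
P(Y=2 | obs) = 2/27 / 4/27 = 1/2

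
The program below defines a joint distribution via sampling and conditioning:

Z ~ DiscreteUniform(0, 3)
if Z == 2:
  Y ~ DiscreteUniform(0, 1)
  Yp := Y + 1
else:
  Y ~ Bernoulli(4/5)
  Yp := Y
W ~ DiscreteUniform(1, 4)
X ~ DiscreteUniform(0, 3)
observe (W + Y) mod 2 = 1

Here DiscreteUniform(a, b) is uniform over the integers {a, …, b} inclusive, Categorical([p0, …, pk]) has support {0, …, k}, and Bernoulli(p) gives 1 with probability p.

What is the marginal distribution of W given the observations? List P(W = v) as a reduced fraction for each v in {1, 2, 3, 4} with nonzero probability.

P(W=1) = 11/80, P(W=2) = 29/80, P(W=3) = 11/80, P(W=4) = 29/80

Enumerate traces; 64 have nonzero weight after conditioning:
  (Z=0, Y=0, W=1, X=0) weight 1/320
  (Z=0, Y=0, W=1, X=1) weight 1/320
  (Z=0, Y=0, W=1, X=2) weight 1/320
  (Z=0, Y=0, W=1, X=3) weight 1/320
  (Z=0, Y=0, W=3, X=0) weight 1/320
  (Z=0, Y=0, W=3, X=1) weight 1/320
  (Z=0, Y=0, W=3, X=2) weight 1/320
  (Z=0, Y=0, W=3, X=3) weight 1/320
  (Z=0, Y=1, W=2, X=0) weight 1/80
  (Z=0, Y=1, W=4, X=0) weight 1/80
  … 54 more
Group by W:
  weight(W=1) = 11/160
  weight(W=2) = 29/160
  weight(W=3) = 11/160
  weight(W=4) = 29/160
Total weight = 11/160 + 29/160 + 11/160 + 29/160 = 1/2
P(W=1 | obs) = 11/160 / 1/2 = 11/80
P(W=2 | obs) = 29/160 / 1/2 = 29/80
P(W=3 | obs) = 11/160 / 1/2 = 11/80
P(W=4 | obs) = 29/160 / 1/2 = 29/80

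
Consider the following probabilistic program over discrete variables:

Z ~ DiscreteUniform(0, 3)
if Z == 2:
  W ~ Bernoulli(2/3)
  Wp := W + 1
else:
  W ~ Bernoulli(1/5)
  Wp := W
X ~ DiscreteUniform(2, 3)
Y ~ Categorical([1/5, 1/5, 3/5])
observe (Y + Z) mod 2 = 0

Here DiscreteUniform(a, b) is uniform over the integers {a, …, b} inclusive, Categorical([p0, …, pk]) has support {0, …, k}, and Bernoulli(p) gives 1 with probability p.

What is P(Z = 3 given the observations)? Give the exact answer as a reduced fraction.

Enumerate traces; 24 have nonzero weight after conditioning:
  (Z=0, W=0, X=2, Y=0) weight 1/50
  (Z=0, W=0, X=2, Y=2) weight 3/50
  (Z=0, W=0, X=3, Y=0) weight 1/50
  (Z=0, W=0, X=3, Y=2) weight 3/50
  (Z=0, W=1, X=2, Y=0) weight 1/200
  (Z=0, W=1, X=2, Y=2) weight 3/200
  (Z=0, W=1, X=3, Y=0) weight 1/200
  (Z=0, W=1, X=3, Y=2) weight 3/200
  (Z=1, W=0, X=2, Y=1) weight 1/50
  (Z=2, W=0, X=2, Y=0) weight 1/120
  … 14 more
Group by Z:
  weight(Z=0) = 1/5
  weight(Z=1) = 1/20
  weight(Z=2) = 1/5
  weight(Z=3) = 1/20
Total weight = 1/5 + 1/20 + 1/5 + 1/20 = 1/2
P(Z=0 | obs) = 1/5 / 1/2 = 2/5
P(Z=1 | obs) = 1/20 / 1/2 = 1/10
P(Z=2 | obs) = 1/5 / 1/2 = 2/5
P(Z=3 | obs) = 1/20 / 1/2 = 1/10

P(Z = 3 | obs) = 1/10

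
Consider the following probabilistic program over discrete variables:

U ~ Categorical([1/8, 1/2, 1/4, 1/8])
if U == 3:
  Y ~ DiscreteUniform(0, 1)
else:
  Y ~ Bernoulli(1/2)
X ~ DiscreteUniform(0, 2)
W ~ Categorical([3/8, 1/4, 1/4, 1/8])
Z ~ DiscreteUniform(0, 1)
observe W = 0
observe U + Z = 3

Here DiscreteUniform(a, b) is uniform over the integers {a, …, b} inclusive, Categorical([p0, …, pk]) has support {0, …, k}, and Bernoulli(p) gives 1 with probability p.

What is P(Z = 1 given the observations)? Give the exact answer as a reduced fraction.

Enumerate traces; 12 have nonzero weight after conditioning:
  (U=2, Y=0, X=0, W=0, Z=1) weight 1/128
  (U=2, Y=0, X=1, W=0, Z=1) weight 1/128
  (U=2, Y=0, X=2, W=0, Z=1) weight 1/128
  (U=2, Y=1, X=0, W=0, Z=1) weight 1/128
  (U=2, Y=1, X=1, W=0, Z=1) weight 1/128
  (U=2, Y=1, X=2, W=0, Z=1) weight 1/128
  (U=3, Y=0, X=0, W=0, Z=0) weight 1/256
  (U=3, Y=0, X=1, W=0, Z=0) weight 1/256
  … 4 more
Group by Z:
  weight(Z=0) = 3/128
  weight(Z=1) = 3/64
Total weight = 3/128 + 3/64 = 9/128
P(Z=0 | obs) = 3/128 / 9/128 = 1/3
P(Z=1 | obs) = 3/64 / 9/128 = 2/3

P(Z = 1 | obs) = 2/3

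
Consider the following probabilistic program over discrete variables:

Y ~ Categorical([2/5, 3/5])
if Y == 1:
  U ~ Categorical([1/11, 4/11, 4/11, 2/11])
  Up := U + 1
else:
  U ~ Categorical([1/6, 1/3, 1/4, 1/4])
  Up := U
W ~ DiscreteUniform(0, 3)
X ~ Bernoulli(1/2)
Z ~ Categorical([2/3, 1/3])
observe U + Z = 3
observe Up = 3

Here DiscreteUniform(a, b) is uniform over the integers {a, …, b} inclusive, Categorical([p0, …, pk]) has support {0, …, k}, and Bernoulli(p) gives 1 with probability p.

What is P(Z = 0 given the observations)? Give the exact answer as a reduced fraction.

P(Z = 0 | obs) = 11/23

Enumerate traces; 16 have nonzero weight after conditioning:
  (Y=0, U=3, W=0, X=0, Z=0) weight 1/120
  (Y=0, U=3, W=0, X=1, Z=0) weight 1/120
  (Y=0, U=3, W=1, X=0, Z=0) weight 1/120
  (Y=0, U=3, W=1, X=1, Z=0) weight 1/120
  (Y=0, U=3, W=2, X=0, Z=0) weight 1/120
  (Y=0, U=3, W=2, X=1, Z=0) weight 1/120
  (Y=0, U=3, W=3, X=0, Z=0) weight 1/120
  (Y=0, U=3, W=3, X=1, Z=0) weight 1/120
  (Y=1, U=2, W=0, X=0, Z=1) weight 1/110
  … 7 more
Group by Z:
  weight(Z=0) = 1/15
  weight(Z=1) = 4/55
Total weight = 1/15 + 4/55 = 23/165
P(Z=0 | obs) = 1/15 / 23/165 = 11/23
P(Z=1 | obs) = 4/55 / 23/165 = 12/23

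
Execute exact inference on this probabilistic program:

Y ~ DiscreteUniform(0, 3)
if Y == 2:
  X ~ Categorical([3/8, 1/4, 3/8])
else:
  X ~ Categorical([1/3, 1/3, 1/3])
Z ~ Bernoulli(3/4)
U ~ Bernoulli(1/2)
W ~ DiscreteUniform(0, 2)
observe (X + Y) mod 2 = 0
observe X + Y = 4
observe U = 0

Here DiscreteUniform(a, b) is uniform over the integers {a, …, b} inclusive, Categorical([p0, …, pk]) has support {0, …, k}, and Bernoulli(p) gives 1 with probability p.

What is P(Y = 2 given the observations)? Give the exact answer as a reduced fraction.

P(Y = 2 | obs) = 9/17

Enumerate traces; 12 have nonzero weight after conditioning:
  (Y=2, X=2, Z=0, U=0, W=0) weight 1/256
  (Y=2, X=2, Z=0, U=0, W=1) weight 1/256
  (Y=2, X=2, Z=0, U=0, W=2) weight 1/256
  (Y=2, X=2, Z=1, U=0, W=0) weight 3/256
  (Y=2, X=2, Z=1, U=0, W=1) weight 3/256
  (Y=2, X=2, Z=1, U=0, W=2) weight 3/256
  (Y=3, X=1, Z=0, U=0, W=0) weight 1/288
  (Y=3, X=1, Z=0, U=0, W=1) weight 1/288
  … 4 more
Group by Y:
  weight(Y=2) = 3/64
  weight(Y=3) = 1/24
Total weight = 3/64 + 1/24 = 17/192
P(Y=2 | obs) = 3/64 / 17/192 = 9/17
P(Y=3 | obs) = 1/24 / 17/192 = 8/17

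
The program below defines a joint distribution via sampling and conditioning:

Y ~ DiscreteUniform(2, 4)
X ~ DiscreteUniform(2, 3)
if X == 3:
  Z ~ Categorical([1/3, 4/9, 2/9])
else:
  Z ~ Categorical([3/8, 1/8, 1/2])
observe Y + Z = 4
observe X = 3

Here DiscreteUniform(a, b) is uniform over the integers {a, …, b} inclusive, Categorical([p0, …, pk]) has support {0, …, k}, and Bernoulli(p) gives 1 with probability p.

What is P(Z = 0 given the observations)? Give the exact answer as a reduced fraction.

P(Z = 0 | obs) = 1/3

Enumerate traces; 3 have nonzero weight after conditioning:
  (Y=2, X=3, Z=2) weight 1/27
  (Y=3, X=3, Z=1) weight 2/27
  (Y=4, X=3, Z=0) weight 1/18
Group by Z:
  weight(Z=0) = 1/18
  weight(Z=1) = 2/27
  weight(Z=2) = 1/27
Total weight = 1/18 + 2/27 + 1/27 = 1/6
P(Z=0 | obs) = 1/18 / 1/6 = 1/3
P(Z=1 | obs) = 2/27 / 1/6 = 4/9
P(Z=2 | obs) = 1/27 / 1/6 = 2/9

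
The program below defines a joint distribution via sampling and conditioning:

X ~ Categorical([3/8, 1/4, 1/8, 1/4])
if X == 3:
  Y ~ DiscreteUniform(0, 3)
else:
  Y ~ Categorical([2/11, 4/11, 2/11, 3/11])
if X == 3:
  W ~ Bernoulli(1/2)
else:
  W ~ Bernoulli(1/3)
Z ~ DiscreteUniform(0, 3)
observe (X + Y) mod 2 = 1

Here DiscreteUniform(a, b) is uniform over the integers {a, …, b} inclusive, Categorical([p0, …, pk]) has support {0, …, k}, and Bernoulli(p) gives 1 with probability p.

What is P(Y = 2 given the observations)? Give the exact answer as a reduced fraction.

P(Y = 2 | obs) = 19/94

Enumerate traces; 64 have nonzero weight after conditioning:
  (X=0, Y=1, W=0, Z=0) weight 1/44
  (X=0, Y=1, W=0, Z=1) weight 1/44
  (X=0, Y=1, W=0, Z=2) weight 1/44
  (X=0, Y=1, W=0, Z=3) weight 1/44
  (X=0, Y=1, W=1, Z=0) weight 1/88
  (X=0, Y=1, W=1, Z=1) weight 1/88
  (X=0, Y=1, W=1, Z=2) weight 1/88
  (X=0, Y=1, W=1, Z=3) weight 1/88
  (X=0, Y=3, W=0, Z=0) weight 3/176
  (X=1, Y=0, W=0, Z=0) weight 1/132
  … 54 more
Group by Y:
  weight(Y=0) = 19/176
  weight(Y=1) = 2/11
  weight(Y=2) = 19/176
  weight(Y=3) = 3/22
Total weight = 19/176 + 2/11 + 19/176 + 3/22 = 47/88
P(Y=0 | obs) = 19/176 / 47/88 = 19/94
P(Y=1 | obs) = 2/11 / 47/88 = 16/47
P(Y=2 | obs) = 19/176 / 47/88 = 19/94
P(Y=3 | obs) = 3/22 / 47/88 = 12/47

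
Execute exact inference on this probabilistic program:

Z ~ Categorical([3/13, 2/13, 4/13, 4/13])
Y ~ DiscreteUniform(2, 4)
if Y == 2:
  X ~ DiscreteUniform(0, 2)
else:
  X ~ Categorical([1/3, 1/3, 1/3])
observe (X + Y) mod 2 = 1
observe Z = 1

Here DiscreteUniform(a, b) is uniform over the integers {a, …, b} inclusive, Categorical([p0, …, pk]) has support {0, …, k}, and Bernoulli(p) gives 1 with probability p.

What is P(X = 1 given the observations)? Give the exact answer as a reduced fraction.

Enumerate traces; 4 have nonzero weight after conditioning:
  (Z=1, Y=2, X=1) weight 2/117
  (Z=1, Y=3, X=0) weight 2/117
  (Z=1, Y=3, X=2) weight 2/117
  (Z=1, Y=4, X=1) weight 2/117
Group by X:
  weight(X=0) = 2/117
  weight(X=1) = 4/117
  weight(X=2) = 2/117
Total weight = 2/117 + 4/117 + 2/117 = 8/117
P(X=0 | obs) = 2/117 / 8/117 = 1/4
P(X=1 | obs) = 4/117 / 8/117 = 1/2
P(X=2 | obs) = 2/117 / 8/117 = 1/4

P(X = 1 | obs) = 1/2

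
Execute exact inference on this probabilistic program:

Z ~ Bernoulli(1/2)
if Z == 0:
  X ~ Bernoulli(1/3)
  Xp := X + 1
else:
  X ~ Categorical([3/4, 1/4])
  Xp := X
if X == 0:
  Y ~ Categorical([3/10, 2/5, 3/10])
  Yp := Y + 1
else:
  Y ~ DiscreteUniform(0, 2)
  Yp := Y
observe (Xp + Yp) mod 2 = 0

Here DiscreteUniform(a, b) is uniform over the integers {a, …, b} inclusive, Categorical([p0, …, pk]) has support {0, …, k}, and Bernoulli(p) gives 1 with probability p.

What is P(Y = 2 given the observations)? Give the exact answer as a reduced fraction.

P(Y = 2 | obs) = 56/181

Enumerate traces; 6 have nonzero weight after conditioning:
  (Z=0, X=0, Y=0) weight 1/10
  (Z=0, X=0, Y=2) weight 1/10
  (Z=0, X=1, Y=0) weight 1/18
  (Z=0, X=1, Y=2) weight 1/18
  (Z=1, X=0, Y=1) weight 3/20
  (Z=1, X=1, Y=1) weight 1/24
Group by Y:
  weight(Y=0) = 7/45
  weight(Y=1) = 23/120
  weight(Y=2) = 7/45
Total weight = 7/45 + 23/120 + 7/45 = 181/360
P(Y=0 | obs) = 7/45 / 181/360 = 56/181
P(Y=1 | obs) = 23/120 / 181/360 = 69/181
P(Y=2 | obs) = 7/45 / 181/360 = 56/181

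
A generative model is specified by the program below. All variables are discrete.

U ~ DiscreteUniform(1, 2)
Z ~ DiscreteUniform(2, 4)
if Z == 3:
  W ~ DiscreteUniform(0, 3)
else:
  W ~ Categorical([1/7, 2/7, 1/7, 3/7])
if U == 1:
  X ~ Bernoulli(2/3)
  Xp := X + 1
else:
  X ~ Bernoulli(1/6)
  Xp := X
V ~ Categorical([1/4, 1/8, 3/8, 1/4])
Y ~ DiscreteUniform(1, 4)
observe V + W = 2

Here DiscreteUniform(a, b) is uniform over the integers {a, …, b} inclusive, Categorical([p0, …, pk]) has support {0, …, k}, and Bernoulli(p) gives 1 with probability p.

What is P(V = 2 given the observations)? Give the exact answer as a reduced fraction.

P(V = 2 | obs) = 45/98

Enumerate traces; 144 have nonzero weight after conditioning:
  (U=1, Z=2, W=0, X=0, V=2, Y=1) weight 1/1344
  (U=1, Z=2, W=0, X=0, V=2, Y=2) weight 1/1344
  (U=1, Z=2, W=0, X=0, V=2, Y=3) weight 1/1344
  (U=1, Z=2, W=0, X=0, V=2, Y=4) weight 1/1344
  (U=1, Z=2, W=0, X=1, V=2, Y=1) weight 1/672
  (U=1, Z=2, W=0, X=1, V=2, Y=2) weight 1/672
  (U=1, Z=2, W=0, X=1, V=2, Y=3) weight 1/672
  (U=1, Z=2, W=0, X=1, V=2, Y=4) weight 1/672
  (U=1, Z=2, W=1, X=0, V=1, Y=1) weight 1/2016
  (U=1, Z=2, W=2, X=0, V=0, Y=1) weight 1/2016
  … 134 more
Group by V:
  weight(V=0) = 5/112
  weight(V=1) = 23/672
  weight(V=2) = 15/224
Total weight = 5/112 + 23/672 + 15/224 = 7/48
P(V=0 | obs) = 5/112 / 7/48 = 15/49
P(V=1 | obs) = 23/672 / 7/48 = 23/98
P(V=2 | obs) = 15/224 / 7/48 = 45/98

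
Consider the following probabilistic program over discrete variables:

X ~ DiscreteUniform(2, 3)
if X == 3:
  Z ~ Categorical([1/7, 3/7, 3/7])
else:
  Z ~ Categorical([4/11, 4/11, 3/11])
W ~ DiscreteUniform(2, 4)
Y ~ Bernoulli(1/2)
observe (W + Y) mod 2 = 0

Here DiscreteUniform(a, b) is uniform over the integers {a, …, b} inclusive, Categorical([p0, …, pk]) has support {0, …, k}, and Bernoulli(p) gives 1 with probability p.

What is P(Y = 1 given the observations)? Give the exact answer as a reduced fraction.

P(Y = 1 | obs) = 1/3

Enumerate traces; 18 have nonzero weight after conditioning:
  (X=2, Z=0, W=2, Y=0) weight 1/33
  (X=2, Z=0, W=3, Y=1) weight 1/33
  (X=2, Z=0, W=4, Y=0) weight 1/33
  (X=2, Z=1, W=2, Y=0) weight 1/33
  (X=2, Z=1, W=3, Y=1) weight 1/33
  (X=2, Z=1, W=4, Y=0) weight 1/33
  (X=2, Z=2, W=2, Y=0) weight 1/44
  (X=2, Z=2, W=3, Y=1) weight 1/44
  … 10 more
Group by Y:
  weight(Y=0) = 1/3
  weight(Y=1) = 1/6
Total weight = 1/3 + 1/6 = 1/2
P(Y=0 | obs) = 1/3 / 1/2 = 2/3
P(Y=1 | obs) = 1/6 / 1/2 = 1/3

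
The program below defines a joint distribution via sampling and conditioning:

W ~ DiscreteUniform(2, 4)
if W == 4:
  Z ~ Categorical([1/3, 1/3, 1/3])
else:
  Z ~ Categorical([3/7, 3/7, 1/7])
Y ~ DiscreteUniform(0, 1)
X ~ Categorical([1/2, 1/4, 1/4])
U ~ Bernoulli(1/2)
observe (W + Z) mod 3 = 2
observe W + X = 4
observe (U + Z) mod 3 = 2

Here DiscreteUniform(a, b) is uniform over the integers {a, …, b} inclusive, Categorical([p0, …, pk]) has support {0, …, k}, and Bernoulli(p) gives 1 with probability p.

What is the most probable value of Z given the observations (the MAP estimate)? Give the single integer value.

Enumerate traces; 4 have nonzero weight after conditioning:
  (W=3, Z=2, Y=0, X=1, U=0) weight 1/336
  (W=3, Z=2, Y=1, X=1, U=0) weight 1/336
  (W=4, Z=1, Y=0, X=0, U=1) weight 1/72
  (W=4, Z=1, Y=1, X=0, U=1) weight 1/72
Group by Z:
  weight(Z=1) = 1/36
  weight(Z=2) = 1/168
Total weight = 1/36 + 1/168 = 17/504
P(Z=1 | obs) = 1/36 / 17/504 = 14/17
P(Z=2 | obs) = 1/168 / 17/504 = 3/17
argmax = 1

argmax_v P(Z = v | obs) = 1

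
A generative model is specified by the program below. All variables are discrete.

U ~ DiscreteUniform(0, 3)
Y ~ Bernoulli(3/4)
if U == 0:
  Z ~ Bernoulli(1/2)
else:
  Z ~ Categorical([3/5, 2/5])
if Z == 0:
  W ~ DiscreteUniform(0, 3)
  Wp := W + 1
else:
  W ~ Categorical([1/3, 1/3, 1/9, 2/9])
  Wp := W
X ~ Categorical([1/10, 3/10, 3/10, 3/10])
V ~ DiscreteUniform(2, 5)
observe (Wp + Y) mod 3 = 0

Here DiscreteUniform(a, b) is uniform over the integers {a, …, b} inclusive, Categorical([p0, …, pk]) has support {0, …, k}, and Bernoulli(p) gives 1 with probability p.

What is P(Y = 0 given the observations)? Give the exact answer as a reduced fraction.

P(Y = 0 | obs) = 547/1372

Enumerate traces; 320 have nonzero weight after conditioning:
  (U=0, Y=0, Z=0, W=2, X=0, V=2) weight 1/5120
  (U=0, Y=0, Z=0, W=2, X=0, V=3) weight 1/5120
  (U=0, Y=0, Z=0, W=2, X=0, V=4) weight 1/5120
  (U=0, Y=0, Z=0, W=2, X=0, V=5) weight 1/5120
  (U=0, Y=0, Z=0, W=2, X=1, V=2) weight 3/5120
  (U=0, Y=0, Z=0, W=2, X=1, V=3) weight 3/5120
  (U=0, Y=0, Z=0, W=2, X=1, V=4) weight 3/5120
  (U=0, Y=0, Z=0, W=2, X=1, V=5) weight 3/5120
  (U=0, Y=1, Z=0, W=1, X=0, V=2) weight 3/5120
  … 311 more
Group by Y:
  weight(Y=0) = 547/5760
  weight(Y=1) = 55/384
Total weight = 547/5760 + 55/384 = 343/1440
P(Y=0 | obs) = 547/5760 / 343/1440 = 547/1372
P(Y=1 | obs) = 55/384 / 343/1440 = 825/1372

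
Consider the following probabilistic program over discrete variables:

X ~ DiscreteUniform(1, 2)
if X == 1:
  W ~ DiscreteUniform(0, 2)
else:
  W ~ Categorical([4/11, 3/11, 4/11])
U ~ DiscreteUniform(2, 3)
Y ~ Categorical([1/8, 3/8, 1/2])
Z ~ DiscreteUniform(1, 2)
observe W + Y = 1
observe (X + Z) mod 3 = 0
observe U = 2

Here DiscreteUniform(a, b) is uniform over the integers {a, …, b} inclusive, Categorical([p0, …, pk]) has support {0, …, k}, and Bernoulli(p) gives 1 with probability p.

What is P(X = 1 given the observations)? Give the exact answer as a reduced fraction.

P(X = 1 | obs) = 44/89

Enumerate traces; 4 have nonzero weight after conditioning:
  (X=1, W=0, U=2, Y=1, Z=2) weight 1/64
  (X=1, W=1, U=2, Y=0, Z=2) weight 1/192
  (X=2, W=0, U=2, Y=1, Z=1) weight 3/176
  (X=2, W=1, U=2, Y=0, Z=1) weight 3/704
Group by X:
  weight(X=1) = 1/48
  weight(X=2) = 15/704
Total weight = 1/48 + 15/704 = 89/2112
P(X=1 | obs) = 1/48 / 89/2112 = 44/89
P(X=2 | obs) = 15/704 / 89/2112 = 45/89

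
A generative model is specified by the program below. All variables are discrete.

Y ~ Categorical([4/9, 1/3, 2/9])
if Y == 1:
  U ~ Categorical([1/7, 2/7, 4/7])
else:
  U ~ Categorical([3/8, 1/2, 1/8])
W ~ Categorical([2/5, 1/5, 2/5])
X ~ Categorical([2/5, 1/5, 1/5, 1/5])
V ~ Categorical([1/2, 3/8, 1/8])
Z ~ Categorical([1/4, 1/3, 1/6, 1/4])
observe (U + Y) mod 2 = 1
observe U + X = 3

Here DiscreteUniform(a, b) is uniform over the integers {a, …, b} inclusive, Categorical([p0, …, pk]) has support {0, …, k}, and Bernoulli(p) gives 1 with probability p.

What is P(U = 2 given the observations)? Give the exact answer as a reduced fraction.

P(U = 2 | obs) = 1/3

Enumerate traces; 144 have nonzero weight after conditioning:
  (Y=0, U=1, W=0, X=2, V=0, Z=0) weight 1/450
  (Y=0, U=1, W=0, X=2, V=0, Z=1) weight 2/675
  (Y=0, U=1, W=0, X=2, V=0, Z=2) weight 1/675
  (Y=0, U=1, W=0, X=2, V=0, Z=3) weight 1/450
  (Y=0, U=1, W=0, X=2, V=1, Z=0) weight 1/600
  (Y=0, U=1, W=0, X=2, V=1, Z=1) weight 1/450
  (Y=0, U=1, W=0, X=2, V=1, Z=2) weight 1/900
  (Y=0, U=1, W=0, X=2, V=1, Z=3) weight 1/600
  (Y=1, U=0, W=0, X=3, V=0, Z=0) weight 1/2100
  (Y=1, U=2, W=0, X=1, V=0, Z=0) weight 1/525
  … 134 more
Group by U:
  weight(U=0) = 1/105
  weight(U=1) = 1/15
  weight(U=2) = 4/105
Total weight = 1/105 + 1/15 + 4/105 = 4/35
P(U=0 | obs) = 1/105 / 4/35 = 1/12
P(U=1 | obs) = 1/15 / 4/35 = 7/12
P(U=2 | obs) = 4/105 / 4/35 = 1/3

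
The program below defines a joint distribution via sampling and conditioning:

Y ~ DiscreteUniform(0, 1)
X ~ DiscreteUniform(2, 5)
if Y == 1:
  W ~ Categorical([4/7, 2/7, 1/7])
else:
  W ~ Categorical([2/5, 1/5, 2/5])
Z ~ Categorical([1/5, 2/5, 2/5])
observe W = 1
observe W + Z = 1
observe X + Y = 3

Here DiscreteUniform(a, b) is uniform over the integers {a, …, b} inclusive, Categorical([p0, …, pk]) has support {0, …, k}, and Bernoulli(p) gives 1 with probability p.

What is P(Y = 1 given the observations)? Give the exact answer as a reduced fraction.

Enumerate traces; 2 have nonzero weight after conditioning:
  (Y=0, X=3, W=1, Z=0) weight 1/200
  (Y=1, X=2, W=1, Z=0) weight 1/140
Group by Y:
  weight(Y=0) = 1/200
  weight(Y=1) = 1/140
Total weight = 1/200 + 1/140 = 17/1400
P(Y=0 | obs) = 1/200 / 17/1400 = 7/17
P(Y=1 | obs) = 1/140 / 17/1400 = 10/17

P(Y = 1 | obs) = 10/17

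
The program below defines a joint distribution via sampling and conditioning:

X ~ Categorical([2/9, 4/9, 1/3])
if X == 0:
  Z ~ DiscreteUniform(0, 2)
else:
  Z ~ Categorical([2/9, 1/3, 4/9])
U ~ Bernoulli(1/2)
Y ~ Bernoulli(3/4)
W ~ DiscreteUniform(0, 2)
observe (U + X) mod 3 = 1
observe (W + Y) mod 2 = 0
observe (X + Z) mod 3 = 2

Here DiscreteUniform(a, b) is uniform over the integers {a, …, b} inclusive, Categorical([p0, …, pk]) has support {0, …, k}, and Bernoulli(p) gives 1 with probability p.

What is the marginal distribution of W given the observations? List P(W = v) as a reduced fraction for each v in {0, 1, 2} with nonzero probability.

P(W=0) = 1/5, P(W=1) = 3/5, P(W=2) = 1/5

Enumerate traces; 6 have nonzero weight after conditioning:
  (X=0, Z=2, U=1, Y=0, W=0) weight 1/324
  (X=0, Z=2, U=1, Y=0, W=2) weight 1/324
  (X=0, Z=2, U=1, Y=1, W=1) weight 1/108
  (X=1, Z=1, U=0, Y=0, W=0) weight 1/162
  (X=1, Z=1, U=0, Y=0, W=2) weight 1/162
  (X=1, Z=1, U=0, Y=1, W=1) weight 1/54
Group by W:
  weight(W=0) = 1/108
  weight(W=1) = 1/36
  weight(W=2) = 1/108
Total weight = 1/108 + 1/36 + 1/108 = 5/108
P(W=0 | obs) = 1/108 / 5/108 = 1/5
P(W=1 | obs) = 1/36 / 5/108 = 3/5
P(W=2 | obs) = 1/108 / 5/108 = 1/5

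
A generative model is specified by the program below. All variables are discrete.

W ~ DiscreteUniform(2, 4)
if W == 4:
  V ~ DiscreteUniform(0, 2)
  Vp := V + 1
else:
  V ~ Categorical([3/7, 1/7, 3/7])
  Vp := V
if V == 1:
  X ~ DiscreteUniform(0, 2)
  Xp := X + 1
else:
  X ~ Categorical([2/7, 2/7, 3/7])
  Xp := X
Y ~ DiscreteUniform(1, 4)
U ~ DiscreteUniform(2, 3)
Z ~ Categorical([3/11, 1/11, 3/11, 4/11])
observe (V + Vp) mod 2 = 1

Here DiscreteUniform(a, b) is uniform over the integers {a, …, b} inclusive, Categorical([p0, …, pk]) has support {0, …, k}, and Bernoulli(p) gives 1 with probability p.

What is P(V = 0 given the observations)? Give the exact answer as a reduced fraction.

Enumerate traces; 288 have nonzero weight after conditioning:
  (W=4, V=0, X=0, Y=1, U=2, Z=0) weight 1/924
  (W=4, V=0, X=0, Y=1, U=2, Z=1) weight 1/2772
  (W=4, V=0, X=0, Y=1, U=2, Z=2) weight 1/924
  (W=4, V=0, X=0, Y=1, U=2, Z=3) weight 1/693
  (W=4, V=0, X=0, Y=1, U=3, Z=0) weight 1/924
  (W=4, V=0, X=0, Y=1, U=3, Z=1) weight 1/2772
  (W=4, V=0, X=0, Y=1, U=3, Z=2) weight 1/924
  (W=4, V=0, X=0, Y=1, U=3, Z=3) weight 1/693
  (W=4, V=1, X=0, Y=1, U=2, Z=0) weight 1/792
  (W=4, V=2, X=0, Y=1, U=2, Z=0) weight 1/924
  … 278 more
Group by V:
  weight(V=0) = 1/9
  weight(V=1) = 1/9
  weight(V=2) = 1/9
Total weight = 1/9 + 1/9 + 1/9 = 1/3
P(V=0 | obs) = 1/9 / 1/3 = 1/3
P(V=1 | obs) = 1/9 / 1/3 = 1/3
P(V=2 | obs) = 1/9 / 1/3 = 1/3

P(V = 0 | obs) = 1/3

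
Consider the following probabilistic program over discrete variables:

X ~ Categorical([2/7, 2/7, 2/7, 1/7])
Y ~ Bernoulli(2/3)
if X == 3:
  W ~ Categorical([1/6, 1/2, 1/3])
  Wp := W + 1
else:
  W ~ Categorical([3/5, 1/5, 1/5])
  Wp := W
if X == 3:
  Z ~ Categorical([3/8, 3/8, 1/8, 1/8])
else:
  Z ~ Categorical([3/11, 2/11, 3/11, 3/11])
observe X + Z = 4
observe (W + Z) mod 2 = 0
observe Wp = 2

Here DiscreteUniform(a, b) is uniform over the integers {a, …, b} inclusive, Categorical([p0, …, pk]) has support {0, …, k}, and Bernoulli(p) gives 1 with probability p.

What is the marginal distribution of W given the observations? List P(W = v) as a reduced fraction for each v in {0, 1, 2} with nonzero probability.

P(W=1) = 55/87, P(W=2) = 32/87

Enumerate traces; 4 have nonzero weight after conditioning:
  (X=2, Y=0, W=2, Z=2) weight 2/385
  (X=2, Y=1, W=2, Z=2) weight 4/385
  (X=3, Y=0, W=1, Z=1) weight 1/112
  (X=3, Y=1, W=1, Z=1) weight 1/56
Group by W:
  weight(W=1) = 3/112
  weight(W=2) = 6/385
Total weight = 3/112 + 6/385 = 261/6160
P(W=1 | obs) = 3/112 / 261/6160 = 55/87
P(W=2 | obs) = 6/385 / 261/6160 = 32/87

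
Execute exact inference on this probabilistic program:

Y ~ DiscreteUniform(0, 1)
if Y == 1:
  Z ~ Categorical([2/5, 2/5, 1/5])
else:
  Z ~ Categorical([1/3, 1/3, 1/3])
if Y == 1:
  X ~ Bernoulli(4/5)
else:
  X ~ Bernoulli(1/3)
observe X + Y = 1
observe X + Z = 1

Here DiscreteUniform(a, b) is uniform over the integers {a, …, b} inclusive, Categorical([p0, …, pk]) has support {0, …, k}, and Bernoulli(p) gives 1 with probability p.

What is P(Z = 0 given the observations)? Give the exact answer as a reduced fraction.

P(Z = 0 | obs) = 25/43

Enumerate traces; 2 have nonzero weight after conditioning:
  (Y=0, Z=0, X=1) weight 1/18
  (Y=1, Z=1, X=0) weight 1/25
Group by Z:
  weight(Z=0) = 1/18
  weight(Z=1) = 1/25
Total weight = 1/18 + 1/25 = 43/450
P(Z=0 | obs) = 1/18 / 43/450 = 25/43
P(Z=1 | obs) = 1/25 / 43/450 = 18/43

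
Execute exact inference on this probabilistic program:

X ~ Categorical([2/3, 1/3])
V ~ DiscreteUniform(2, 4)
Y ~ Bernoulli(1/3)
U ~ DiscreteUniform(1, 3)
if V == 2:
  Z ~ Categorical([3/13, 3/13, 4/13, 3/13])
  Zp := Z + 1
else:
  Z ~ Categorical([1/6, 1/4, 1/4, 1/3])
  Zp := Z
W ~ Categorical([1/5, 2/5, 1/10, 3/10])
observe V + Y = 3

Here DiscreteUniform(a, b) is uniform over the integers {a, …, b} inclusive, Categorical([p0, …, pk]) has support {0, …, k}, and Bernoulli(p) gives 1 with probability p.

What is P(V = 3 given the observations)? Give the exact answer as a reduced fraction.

Enumerate traces; 192 have nonzero weight after conditioning:
  (X=0, V=2, Y=1, U=1, Z=0, W=0) weight 2/1755
  (X=0, V=2, Y=1, U=1, Z=0, W=1) weight 4/1755
  (X=0, V=2, Y=1, U=1, Z=0, W=2) weight 1/1755
  (X=0, V=2, Y=1, U=1, Z=0, W=3) weight 1/585
  (X=0, V=2, Y=1, U=1, Z=1, W=0) weight 2/1755
  (X=0, V=2, Y=1, U=1, Z=1, W=1) weight 4/1755
  (X=0, V=2, Y=1, U=1, Z=1, W=2) weight 1/1755
  (X=0, V=2, Y=1, U=1, Z=1, W=3) weight 1/585
  (X=0, V=3, Y=0, U=1, Z=0, W=0) weight 2/1215
  … 183 more
Group by V:
  weight(V=2) = 1/9
  weight(V=3) = 2/9
Total weight = 1/9 + 2/9 = 1/3
P(V=2 | obs) = 1/9 / 1/3 = 1/3
P(V=3 | obs) = 2/9 / 1/3 = 2/3

P(V = 3 | obs) = 2/3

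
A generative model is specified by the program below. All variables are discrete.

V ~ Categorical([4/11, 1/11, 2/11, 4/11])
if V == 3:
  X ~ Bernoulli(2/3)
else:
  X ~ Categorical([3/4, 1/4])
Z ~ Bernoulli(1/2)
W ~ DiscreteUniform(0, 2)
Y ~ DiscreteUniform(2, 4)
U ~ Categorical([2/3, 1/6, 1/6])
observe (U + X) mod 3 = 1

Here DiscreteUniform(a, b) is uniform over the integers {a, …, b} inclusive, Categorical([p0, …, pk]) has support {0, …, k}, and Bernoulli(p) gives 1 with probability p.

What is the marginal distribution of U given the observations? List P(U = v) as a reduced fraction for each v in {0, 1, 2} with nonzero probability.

Enumerate traces; 144 have nonzero weight after conditioning:
  (V=0, X=0, Z=0, W=0, Y=2, U=1) weight 1/396
  (V=0, X=0, Z=0, W=0, Y=3, U=1) weight 1/396
  (V=0, X=0, Z=0, W=0, Y=4, U=1) weight 1/396
  (V=0, X=0, Z=0, W=1, Y=2, U=1) weight 1/396
  (V=0, X=0, Z=0, W=1, Y=3, U=1) weight 1/396
  (V=0, X=0, Z=0, W=1, Y=4, U=1) weight 1/396
  (V=0, X=0, Z=0, W=2, Y=2, U=1) weight 1/396
  (V=0, X=0, Z=0, W=2, Y=3, U=1) weight 1/396
  (V=0, X=1, Z=0, W=0, Y=2, U=0) weight 1/297
  … 135 more
Group by U:
  weight(U=0) = 53/198
  weight(U=1) = 79/792
Total weight = 53/198 + 79/792 = 97/264
P(U=0 | obs) = 53/198 / 97/264 = 212/291
P(U=1 | obs) = 79/792 / 97/264 = 79/291

P(U=0) = 212/291, P(U=1) = 79/291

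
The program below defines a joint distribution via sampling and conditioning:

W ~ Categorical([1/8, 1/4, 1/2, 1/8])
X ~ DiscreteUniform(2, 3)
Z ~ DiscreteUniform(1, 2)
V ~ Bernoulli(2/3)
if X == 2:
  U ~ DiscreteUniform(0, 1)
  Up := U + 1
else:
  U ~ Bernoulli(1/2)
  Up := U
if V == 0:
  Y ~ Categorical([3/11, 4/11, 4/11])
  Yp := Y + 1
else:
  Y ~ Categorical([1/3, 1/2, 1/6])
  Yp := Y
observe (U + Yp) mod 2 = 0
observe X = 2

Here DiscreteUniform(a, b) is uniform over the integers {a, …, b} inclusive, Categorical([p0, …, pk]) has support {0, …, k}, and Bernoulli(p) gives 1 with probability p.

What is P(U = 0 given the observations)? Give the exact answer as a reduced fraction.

Enumerate traces; 48 have nonzero weight after conditioning:
  (W=0, X=2, Z=1, V=0, U=0, Y=1) weight 1/528
  (W=0, X=2, Z=1, V=0, U=1, Y=0) weight 1/704
  (W=0, X=2, Z=1, V=0, U=1, Y=2) weight 1/528
  (W=0, X=2, Z=1, V=1, U=0, Y=0) weight 1/288
  (W=0, X=2, Z=1, V=1, U=0, Y=2) weight 1/576
  (W=0, X=2, Z=1, V=1, U=1, Y=1) weight 1/192
  (W=0, X=2, Z=2, V=0, U=0, Y=1) weight 1/528
  (W=0, X=2, Z=2, V=0, U=1, Y=0) weight 1/704
  … 40 more
Group by U:
  weight(U=0) = 5/44
  weight(U=1) = 3/22
Total weight = 5/44 + 3/22 = 1/4
P(U=0 | obs) = 5/44 / 1/4 = 5/11
P(U=1 | obs) = 3/22 / 1/4 = 6/11

P(U = 0 | obs) = 5/11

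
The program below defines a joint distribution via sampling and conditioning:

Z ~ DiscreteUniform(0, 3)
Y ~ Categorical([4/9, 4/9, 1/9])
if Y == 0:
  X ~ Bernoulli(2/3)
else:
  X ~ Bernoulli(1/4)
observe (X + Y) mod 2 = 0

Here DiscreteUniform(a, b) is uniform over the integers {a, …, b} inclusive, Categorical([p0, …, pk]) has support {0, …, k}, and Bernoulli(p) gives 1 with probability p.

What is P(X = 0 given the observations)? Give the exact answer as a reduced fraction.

Enumerate traces; 12 have nonzero weight after conditioning:
  (Z=0, Y=0, X=0) weight 1/27
  (Z=0, Y=1, X=1) weight 1/36
  (Z=0, Y=2, X=0) weight 1/48
  (Z=1, Y=0, X=0) weight 1/27
  (Z=1, Y=1, X=1) weight 1/36
  (Z=1, Y=2, X=0) weight 1/48
  (Z=2, Y=0, X=0) weight 1/27
  (Z=2, Y=1, X=1) weight 1/36
  … 4 more
Group by X:
  weight(X=0) = 25/108
  weight(X=1) = 1/9
Total weight = 25/108 + 1/9 = 37/108
P(X=0 | obs) = 25/108 / 37/108 = 25/37
P(X=1 | obs) = 1/9 / 37/108 = 12/37

P(X = 0 | obs) = 25/37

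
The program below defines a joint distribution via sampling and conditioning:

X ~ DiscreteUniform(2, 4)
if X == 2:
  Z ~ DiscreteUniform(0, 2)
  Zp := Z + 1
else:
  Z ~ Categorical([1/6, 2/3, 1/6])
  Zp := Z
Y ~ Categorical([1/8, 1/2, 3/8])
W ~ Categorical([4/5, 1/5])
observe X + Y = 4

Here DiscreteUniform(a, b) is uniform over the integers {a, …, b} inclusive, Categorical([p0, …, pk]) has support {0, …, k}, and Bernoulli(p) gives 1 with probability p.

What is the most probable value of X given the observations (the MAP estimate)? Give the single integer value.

Enumerate traces; 18 have nonzero weight after conditioning:
  (X=2, Z=0, Y=2, W=0) weight 1/30
  (X=2, Z=0, Y=2, W=1) weight 1/120
  (X=2, Z=1, Y=2, W=0) weight 1/30
  (X=2, Z=1, Y=2, W=1) weight 1/120
  (X=2, Z=2, Y=2, W=0) weight 1/30
  (X=2, Z=2, Y=2, W=1) weight 1/120
  (X=3, Z=0, Y=1, W=0) weight 1/45
  (X=3, Z=0, Y=1, W=1) weight 1/180
  (X=4, Z=0, Y=0, W=0) weight 1/180
  … 9 more
Group by X:
  weight(X=2) = 1/8
  weight(X=3) = 1/6
  weight(X=4) = 1/24
Total weight = 1/8 + 1/6 + 1/24 = 1/3
P(X=2 | obs) = 1/8 / 1/3 = 3/8
P(X=3 | obs) = 1/6 / 1/3 = 1/2
P(X=4 | obs) = 1/24 / 1/3 = 1/8
argmax = 3

argmax_v P(X = v | obs) = 3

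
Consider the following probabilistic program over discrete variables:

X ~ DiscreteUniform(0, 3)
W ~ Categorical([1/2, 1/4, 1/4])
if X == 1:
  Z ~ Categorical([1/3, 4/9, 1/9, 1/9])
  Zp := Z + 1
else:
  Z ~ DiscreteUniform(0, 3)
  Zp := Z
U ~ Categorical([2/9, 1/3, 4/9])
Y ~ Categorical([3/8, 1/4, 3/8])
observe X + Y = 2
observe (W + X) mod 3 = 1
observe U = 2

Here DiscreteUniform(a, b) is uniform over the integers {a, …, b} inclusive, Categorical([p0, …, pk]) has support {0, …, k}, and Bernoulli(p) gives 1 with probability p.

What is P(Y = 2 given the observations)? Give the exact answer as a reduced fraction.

Enumerate traces; 12 have nonzero weight after conditioning:
  (X=0, W=1, Z=0, U=2, Y=2) weight 1/384
  (X=0, W=1, Z=1, U=2, Y=2) weight 1/384
  (X=0, W=1, Z=2, U=2, Y=2) weight 1/384
  (X=0, W=1, Z=3, U=2, Y=2) weight 1/384
  (X=1, W=0, Z=0, U=2, Y=1) weight 1/216
  (X=1, W=0, Z=1, U=2, Y=1) weight 1/162
  (X=1, W=0, Z=2, U=2, Y=1) weight 1/648
  (X=1, W=0, Z=3, U=2, Y=1) weight 1/648
  (X=2, W=2, Z=0, U=2, Y=0) weight 1/384
  … 3 more
Group by Y:
  weight(Y=0) = 1/96
  weight(Y=1) = 1/72
  weight(Y=2) = 1/96
Total weight = 1/96 + 1/72 + 1/96 = 5/144
P(Y=0 | obs) = 1/96 / 5/144 = 3/10
P(Y=1 | obs) = 1/72 / 5/144 = 2/5
P(Y=2 | obs) = 1/96 / 5/144 = 3/10

P(Y = 2 | obs) = 3/10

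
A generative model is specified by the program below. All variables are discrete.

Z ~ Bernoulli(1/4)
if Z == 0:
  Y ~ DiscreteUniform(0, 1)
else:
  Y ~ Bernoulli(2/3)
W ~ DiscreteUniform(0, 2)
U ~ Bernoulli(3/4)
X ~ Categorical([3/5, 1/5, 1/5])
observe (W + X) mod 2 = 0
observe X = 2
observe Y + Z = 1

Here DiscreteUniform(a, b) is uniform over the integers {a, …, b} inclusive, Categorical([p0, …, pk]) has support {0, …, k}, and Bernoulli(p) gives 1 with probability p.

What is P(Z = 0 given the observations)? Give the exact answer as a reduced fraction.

Enumerate traces; 8 have nonzero weight after conditioning:
  (Z=0, Y=1, W=0, U=0, X=2) weight 1/160
  (Z=0, Y=1, W=0, U=1, X=2) weight 3/160
  (Z=0, Y=1, W=2, U=0, X=2) weight 1/160
  (Z=0, Y=1, W=2, U=1, X=2) weight 3/160
  (Z=1, Y=0, W=0, U=0, X=2) weight 1/720
  (Z=1, Y=0, W=0, U=1, X=2) weight 1/240
  (Z=1, Y=0, W=2, U=0, X=2) weight 1/720
  (Z=1, Y=0, W=2, U=1, X=2) weight 1/240
Group by Z:
  weight(Z=0) = 1/20
  weight(Z=1) = 1/90
Total weight = 1/20 + 1/90 = 11/180
P(Z=0 | obs) = 1/20 / 11/180 = 9/11
P(Z=1 | obs) = 1/90 / 11/180 = 2/11

P(Z = 0 | obs) = 9/11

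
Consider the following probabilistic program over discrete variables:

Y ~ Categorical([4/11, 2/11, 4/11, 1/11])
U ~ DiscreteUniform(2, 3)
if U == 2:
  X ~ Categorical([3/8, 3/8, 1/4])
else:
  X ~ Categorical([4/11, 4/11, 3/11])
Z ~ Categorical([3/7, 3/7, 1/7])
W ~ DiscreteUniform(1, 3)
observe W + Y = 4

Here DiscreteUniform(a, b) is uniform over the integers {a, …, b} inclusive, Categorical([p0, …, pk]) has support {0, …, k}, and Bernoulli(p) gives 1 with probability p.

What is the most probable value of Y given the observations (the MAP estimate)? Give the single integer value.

argmax_v P(Y = v | obs) = 2

Enumerate traces; 54 have nonzero weight after conditioning:
  (Y=1, U=2, X=0, Z=0, W=3) weight 3/616
  (Y=1, U=2, X=0, Z=1, W=3) weight 3/616
  (Y=1, U=2, X=0, Z=2, W=3) weight 1/616
  (Y=1, U=2, X=1, Z=0, W=3) weight 3/616
  (Y=1, U=2, X=1, Z=1, W=3) weight 3/616
  (Y=1, U=2, X=1, Z=2, W=3) weight 1/616
  (Y=1, U=2, X=2, Z=0, W=3) weight 1/308
  (Y=1, U=2, X=2, Z=1, W=3) weight 1/308
  (Y=2, U=2, X=0, Z=0, W=2) weight 3/308
  (Y=3, U=2, X=0, Z=0, W=1) weight 3/1232
  … 44 more
Group by Y:
  weight(Y=1) = 2/33
  weight(Y=2) = 4/33
  weight(Y=3) = 1/33
Total weight = 2/33 + 4/33 + 1/33 = 7/33
P(Y=1 | obs) = 2/33 / 7/33 = 2/7
P(Y=2 | obs) = 4/33 / 7/33 = 4/7
P(Y=3 | obs) = 1/33 / 7/33 = 1/7
argmax = 2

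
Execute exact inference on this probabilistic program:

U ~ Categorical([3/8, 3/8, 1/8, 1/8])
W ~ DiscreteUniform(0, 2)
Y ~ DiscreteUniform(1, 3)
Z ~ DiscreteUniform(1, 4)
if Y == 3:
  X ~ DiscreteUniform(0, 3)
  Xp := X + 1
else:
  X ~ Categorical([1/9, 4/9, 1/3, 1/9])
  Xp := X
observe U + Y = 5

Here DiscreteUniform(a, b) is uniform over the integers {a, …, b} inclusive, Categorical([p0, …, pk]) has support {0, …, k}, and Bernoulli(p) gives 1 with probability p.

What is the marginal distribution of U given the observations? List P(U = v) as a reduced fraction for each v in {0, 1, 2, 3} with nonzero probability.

Enumerate traces; 96 have nonzero weight after conditioning:
  (U=2, W=0, Y=3, Z=1, X=0) weight 1/1152
  (U=2, W=0, Y=3, Z=1, X=1) weight 1/1152
  (U=2, W=0, Y=3, Z=1, X=2) weight 1/1152
  (U=2, W=0, Y=3, Z=1, X=3) weight 1/1152
  (U=2, W=0, Y=3, Z=2, X=0) weight 1/1152
  (U=2, W=0, Y=3, Z=2, X=1) weight 1/1152
  (U=2, W=0, Y=3, Z=2, X=2) weight 1/1152
  (U=2, W=0, Y=3, Z=2, X=3) weight 1/1152
  (U=3, W=0, Y=2, Z=1, X=0) weight 1/2592
  … 87 more
Group by U:
  weight(U=2) = 1/24
  weight(U=3) = 1/24
Total weight = 1/24 + 1/24 = 1/12
P(U=2 | obs) = 1/24 / 1/12 = 1/2
P(U=3 | obs) = 1/24 / 1/12 = 1/2

P(U=2) = 1/2, P(U=3) = 1/2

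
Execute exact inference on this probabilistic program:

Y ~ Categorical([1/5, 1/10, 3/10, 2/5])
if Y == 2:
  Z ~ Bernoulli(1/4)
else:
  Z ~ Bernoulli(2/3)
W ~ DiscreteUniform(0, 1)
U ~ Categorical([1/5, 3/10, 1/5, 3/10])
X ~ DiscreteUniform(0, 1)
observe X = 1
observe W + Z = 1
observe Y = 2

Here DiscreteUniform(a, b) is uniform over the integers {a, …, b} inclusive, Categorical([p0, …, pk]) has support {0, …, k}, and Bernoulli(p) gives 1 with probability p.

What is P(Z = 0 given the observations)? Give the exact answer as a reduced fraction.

P(Z = 0 | obs) = 3/4

Enumerate traces; 8 have nonzero weight after conditioning:
  (Y=2, Z=0, W=1, U=0, X=1) weight 9/800
  (Y=2, Z=0, W=1, U=1, X=1) weight 27/1600
  (Y=2, Z=0, W=1, U=2, X=1) weight 9/800
  (Y=2, Z=0, W=1, U=3, X=1) weight 27/1600
  (Y=2, Z=1, W=0, U=0, X=1) weight 3/800
  (Y=2, Z=1, W=0, U=1, X=1) weight 9/1600
  (Y=2, Z=1, W=0, U=2, X=1) weight 3/800
  (Y=2, Z=1, W=0, U=3, X=1) weight 9/1600
Group by Z:
  weight(Z=0) = 9/160
  weight(Z=1) = 3/160
Total weight = 9/160 + 3/160 = 3/40
P(Z=0 | obs) = 9/160 / 3/40 = 3/4
P(Z=1 | obs) = 3/160 / 3/40 = 1/4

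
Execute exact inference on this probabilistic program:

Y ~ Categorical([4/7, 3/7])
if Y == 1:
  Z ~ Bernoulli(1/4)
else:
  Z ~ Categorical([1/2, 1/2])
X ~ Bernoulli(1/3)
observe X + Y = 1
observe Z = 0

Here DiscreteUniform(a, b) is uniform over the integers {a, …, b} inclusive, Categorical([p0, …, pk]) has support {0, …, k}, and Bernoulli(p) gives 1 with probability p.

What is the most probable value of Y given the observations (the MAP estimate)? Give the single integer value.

argmax_v P(Y = v | obs) = 1

Enumerate traces; 2 have nonzero weight after conditioning:
  (Y=0, Z=0, X=1) weight 2/21
  (Y=1, Z=0, X=0) weight 3/14
Group by Y:
  weight(Y=0) = 2/21
  weight(Y=1) = 3/14
Total weight = 2/21 + 3/14 = 13/42
P(Y=0 | obs) = 2/21 / 13/42 = 4/13
P(Y=1 | obs) = 3/14 / 13/42 = 9/13
argmax = 1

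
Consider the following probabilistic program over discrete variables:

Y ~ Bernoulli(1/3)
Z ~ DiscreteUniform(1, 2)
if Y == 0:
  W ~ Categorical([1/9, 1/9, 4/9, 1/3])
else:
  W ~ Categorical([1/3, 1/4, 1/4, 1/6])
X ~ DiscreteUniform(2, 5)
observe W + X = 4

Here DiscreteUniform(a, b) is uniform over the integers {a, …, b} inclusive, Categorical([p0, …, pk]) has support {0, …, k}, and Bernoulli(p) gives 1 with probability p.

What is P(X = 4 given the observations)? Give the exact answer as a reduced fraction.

Enumerate traces; 12 have nonzero weight after conditioning:
  (Y=0, Z=1, W=0, X=4) weight 1/108
  (Y=0, Z=1, W=1, X=3) weight 1/108
  (Y=0, Z=1, W=2, X=2) weight 1/27
  (Y=0, Z=2, W=0, X=4) weight 1/108
  (Y=0, Z=2, W=1, X=3) weight 1/108
  (Y=0, Z=2, W=2, X=2) weight 1/27
  (Y=1, Z=1, W=0, X=4) weight 1/72
  (Y=1, Z=1, W=1, X=3) weight 1/96
  … 4 more
Group by X:
  weight(X=2) = 41/432
  weight(X=3) = 17/432
  weight(X=4) = 5/108
Total weight = 41/432 + 17/432 + 5/108 = 13/72
P(X=2 | obs) = 41/432 / 13/72 = 41/78
P(X=3 | obs) = 17/432 / 13/72 = 17/78
P(X=4 | obs) = 5/108 / 13/72 = 10/39

P(X = 4 | obs) = 10/39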